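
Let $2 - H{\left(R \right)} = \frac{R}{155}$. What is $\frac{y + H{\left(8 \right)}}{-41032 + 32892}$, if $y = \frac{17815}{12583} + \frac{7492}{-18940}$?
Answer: $- \frac{1370757637}{3758636157925} \approx -0.0003647$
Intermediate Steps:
$H{\left(R \right)} = 2 - \frac{R}{155}$
$y = \frac{60786066}{59580505}$ ($y = 17815 \cdot \frac{1}{12583} + 7492 \left(- \frac{1}{18940}\right) = \frac{17815}{12583} - \frac{1873}{4735} = \frac{60786066}{59580505} \approx 1.0202$)
$\frac{y + H{\left(8 \right)}}{-41032 + 32892} = \frac{\frac{60786066}{59580505} + \left(2 - \frac{8}{155}\right)}{-41032 + 32892} = \frac{\frac{60786066}{59580505} + \left(2 - \frac{8}{155}\right)}{-8140} = \left(\frac{60786066}{59580505} + \frac{302}{155}\right) \left(- \frac{1}{8140}\right) = \frac{5483030548}{1846995655} \left(- \frac{1}{8140}\right) = - \frac{1370757637}{3758636157925}$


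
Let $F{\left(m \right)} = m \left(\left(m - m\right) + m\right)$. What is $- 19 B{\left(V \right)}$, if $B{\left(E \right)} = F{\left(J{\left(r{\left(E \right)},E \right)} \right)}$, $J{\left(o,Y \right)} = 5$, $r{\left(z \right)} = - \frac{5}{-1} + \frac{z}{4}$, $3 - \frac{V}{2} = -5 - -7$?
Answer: $-475$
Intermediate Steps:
$V = 2$ ($V = 6 - 2 \left(-5 - -7\right) = 6 - 2 \left(-5 + 7\right) = 6 - 4 = 2$)
$r{\left(z \right)} = 5 + \frac{z}{4}$ ($r{\left(z \right)} = \left(-5\right) \left(-1\right) + z \frac{1}{4} = 5 + \frac{z}{4}$)
$F{\left(m \right)} = m^{2}$ ($F{\left(m \right)} = m \left(0 + m\right) = m m = m^{2}$)
$B{\left(E \right)} = 25$ ($B{\left(E \right)} = 5^{2} = 25$)
$- 19 B{\left(V \right)} = \left(-19\right) 25 = -475$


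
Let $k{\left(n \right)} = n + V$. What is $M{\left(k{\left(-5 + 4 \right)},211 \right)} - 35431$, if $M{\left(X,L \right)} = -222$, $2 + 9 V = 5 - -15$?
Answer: $-35653$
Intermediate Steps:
$V = 2$ ($V = - \frac{2}{9} + \frac{5 - -15}{9} = - \frac{2}{9} + \frac{5 + 15}{9} = - \frac{2}{9} + \frac{1}{9} \cdot 20 = - \frac{2}{9} + \frac{20}{9} = 2$)
$k{\left(n \right)} = 2 + n$ ($k{\left(n \right)} = n + 2 = 2 + n$)
$M{\left(k{\left(-5 + 4 \right)},211 \right)} - 35431 = -222 - 35431 = -35653$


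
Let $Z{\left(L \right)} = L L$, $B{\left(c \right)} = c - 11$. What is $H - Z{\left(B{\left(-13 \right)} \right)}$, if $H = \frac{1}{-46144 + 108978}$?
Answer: $- \frac{36192383}{62834} \approx -576.0$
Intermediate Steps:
$B{\left(c \right)} = -11 + c$
$Z{\left(L \right)} = L^{2}$
$H = \frac{1}{62834} \approx 1.5915 \cdot 10^{-5}$
$H - Z{\left(B{\left(-13 \right)} \right)} = \frac{1}{62834} - \left(-11 - 13\right)^{2} = \frac{1}{62834} - \left(-24\right)^{2} = \frac{1}{62834} - 576 = - \frac{36192383}{62834}$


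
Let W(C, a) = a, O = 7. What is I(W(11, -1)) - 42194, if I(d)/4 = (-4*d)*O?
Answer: -42082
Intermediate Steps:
I(d) = -112*d (I(d) = 4*(-4*d*7) = 4*(-28*d) = -112*d)
I(W(11, -1)) - 42194 = -112*(-1) - 42194 = 112 - 42194 = -42082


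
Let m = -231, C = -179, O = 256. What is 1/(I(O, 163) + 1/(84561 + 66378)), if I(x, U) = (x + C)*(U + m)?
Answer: -150939/790316603 ≈ -0.00019099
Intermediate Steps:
I(x, U) = (-231 + U)*(-179 + x) (I(x, U) = (x - 179)*(U - 231) = (-179 + x)*(-231 + U) = (-231 + U)*(-179 + x))
1/(I(O, 163) + 1/(84561 + 66378)) = 1/((41349 - 231*256 - 179*163 + 163*256) + 1/(84561 + 66378)) = 1/((41349 - 59136 - 29177 + 41728) + 1/150939) = 1/(-5236 + 1/150939) = 1/(-790316603/150939) = -150939/790316603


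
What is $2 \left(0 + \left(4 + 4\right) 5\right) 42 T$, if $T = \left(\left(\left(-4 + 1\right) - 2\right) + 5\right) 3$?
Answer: $0$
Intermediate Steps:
$T = 0$ ($T = \left(\left(-3 - 2\right) + 5\right) 3 = \left(-5 + 5\right) 3 = 0 \cdot 3 = 0$)
$2 \left(0 + \left(4 + 4\right) 5\right) 42 T = 2 \left(0 + \left(4 + 4\right) 5\right) 42 \cdot 0 = 2 \left(0 + 8 \cdot 5\right) 42 \cdot 0 = 2 \left(0 + 40\right) 42 \cdot 0 = 2 \cdot 40 \cdot 42 \cdot 0 = 80 \cdot 42 \cdot 0 = 3360 \cdot 0 = 0$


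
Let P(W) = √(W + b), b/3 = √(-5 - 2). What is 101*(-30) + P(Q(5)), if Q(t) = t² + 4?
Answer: -3030 + √(29 + 3*I*√7) ≈ -3024.6 + 0.73027*I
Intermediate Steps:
Q(t) = 4 + t²
b = 3*I*√7 (b = 3*√(-5 - 2) = 3*√(-7) = 3*(I*√7) = 3*I*√7 ≈ 7.9373*I)
P(W) = √(W + 3*I*√7)
101*(-30) + P(Q(5)) = 101*(-30) + √((4 + 5²) + 3*I*√7) = -3030 + √((4 + 25) + 3*I*√7) = -3030 + √(29 + 3*I*√7)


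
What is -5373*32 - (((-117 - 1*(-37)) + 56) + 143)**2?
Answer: -186097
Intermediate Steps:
-5373*32 - (((-117 - 1*(-37)) + 56) + 143)**2 = -171936 - (((-117 + 37) + 56) + 143)**2 = -171936 - ((-80 + 56) + 143)**2 = -171936 - (-24 + 143)**2 = -171936 - 1*119**2 = -171936 - 1*14161 = -171936 - 14161 = -186097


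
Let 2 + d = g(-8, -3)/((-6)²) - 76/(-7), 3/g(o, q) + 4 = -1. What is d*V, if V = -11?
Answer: -40843/420 ≈ -97.245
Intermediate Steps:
g(o, q) = -⅗ (g(o, q) = 3/(-4 - 1) = 3/(-5) = 3*(-⅕) = -⅗)
d = 3713/420 (d = -2 + (-3/(5*((-6)²)) - 76/(-7)) = -2 + (-⅗/36 - 76*(-⅐)) = -2 + (-⅗*1/36 + 76/7) = -2 + (-1/60 + 76/7) = -2 + 4553/420 = 3713/420 ≈ 8.8405)
d*V = (3713/420)*(-11) = -40843/420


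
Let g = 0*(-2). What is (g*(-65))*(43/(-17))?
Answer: 0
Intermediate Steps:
g = 0
(g*(-65))*(43/(-17)) = (0*(-65))*(43/(-17)) = 0*(43*(-1/17)) = 0*(-43/17) = 0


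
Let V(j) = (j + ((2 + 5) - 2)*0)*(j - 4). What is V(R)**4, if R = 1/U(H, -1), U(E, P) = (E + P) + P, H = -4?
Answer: 390625/1679616 ≈ 0.23257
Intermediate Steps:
U(E, P) = E + 2*P
R = -1/6 (R = 1/(-4 + 2*(-1)) = 1/(-4 - 2) = 1/(-6) = -1/6 ≈ -0.16667)
V(j) = j*(-4 + j) (V(j) = (j + (7 - 2)*0)*(-4 + j) = (j + 5*0)*(-4 + j) = (j + 0)*(-4 + j) = j*(-4 + j))
V(R)**4 = (-(-4 - 1/6)/6)**4 = (-1/6*(-25/6))**4 = (25/36)**4 = 390625/1679616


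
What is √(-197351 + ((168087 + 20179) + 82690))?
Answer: √73605 ≈ 271.30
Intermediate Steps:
√(-197351 + ((168087 + 20179) + 82690)) = √(-197351 + (188266 + 82690)) = √(-197351 + 270956) = √73605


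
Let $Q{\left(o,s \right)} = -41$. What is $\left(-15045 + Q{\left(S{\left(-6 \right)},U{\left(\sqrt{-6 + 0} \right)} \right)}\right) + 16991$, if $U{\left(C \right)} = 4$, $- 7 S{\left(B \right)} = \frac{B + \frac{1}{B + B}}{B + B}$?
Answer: $1905$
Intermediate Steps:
$S{\left(B \right)} = - \frac{B + \frac{1}{2 B}}{14 B}$ ($S{\left(B \right)} = - \frac{\left(B + \frac{1}{B + B}\right) \frac{1}{B + B}}{7} = - \frac{\left(B + \frac{1}{2 B}\right) \frac{1}{2 B}}{7} = - \frac{\frac{1}{2} \frac{1}{B} \left(B + \frac{1}{2 B}\right)}{7} = - \frac{B + \frac{1}{2 B}}{14 B}$)
$\left(-15045 + Q{\left(S{\left(-6 \right)},U{\left(\sqrt{-6 + 0} \right)} \right)}\right) + 16991 = \left(-15045 - 41\right) + 16991 = -15086 + 16991 = 1905$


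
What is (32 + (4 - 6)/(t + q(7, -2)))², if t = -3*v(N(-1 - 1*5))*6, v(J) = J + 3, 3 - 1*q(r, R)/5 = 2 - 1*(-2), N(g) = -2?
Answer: 544644/529 ≈ 1029.6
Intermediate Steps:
q(r, R) = -5 (q(r, R) = 15 - 5*(2 - 1*(-2)) = 15 - 5*(2 + 2) = 15 - 5*4 = 15 - 20 = -5)
v(J) = 3 + J
t = -18 (t = -3*(3 - 2)*6 = -3*1*6 = -3*6 = -18)
(32 + (4 - 6)/(t + q(7, -2)))² = (32 + (4 - 6)/(-18 - 5))² = (32 - 2/(-23))² = (32 - 2*(-1/23))² = (32 + 2/23)² = (738/23)² = 544644/529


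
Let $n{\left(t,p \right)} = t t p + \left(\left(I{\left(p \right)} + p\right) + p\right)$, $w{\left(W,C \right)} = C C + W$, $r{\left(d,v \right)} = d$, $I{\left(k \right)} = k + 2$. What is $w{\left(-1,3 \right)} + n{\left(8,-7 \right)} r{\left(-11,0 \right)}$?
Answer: $5145$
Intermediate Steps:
$I{\left(k \right)} = 2 + k$
$w{\left(W,C \right)} = W + C^{2}$ ($w{\left(W,C \right)} = C^{2} + W = W + C^{2}$)
$n{\left(t,p \right)} = 2 + 3 p + p t^{2}$ ($n{\left(t,p \right)} = t t p + \left(\left(\left(2 + p\right) + p\right) + p\right) = t^{2} p + \left(\left(2 + 2 p\right) + p\right) = p t^{2} + \left(2 + 3 p\right) = 2 + 3 p + p t^{2}$)
$w{\left(-1,3 \right)} + n{\left(8,-7 \right)} r{\left(-11,0 \right)} = \left(-1 + 3^{2}\right) + \left(2 + 3 \left(-7\right) - 7 \cdot 8^{2}\right) \left(-11\right) = \left(-1 + 9\right) + \left(2 - 21 - 448\right) \left(-11\right) = 8 + \left(2 - 21 - 448\right) \left(-11\right) = 8 - -5137 = 8 + 5137 = 5145$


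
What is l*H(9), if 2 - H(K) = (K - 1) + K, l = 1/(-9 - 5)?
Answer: 15/14 ≈ 1.0714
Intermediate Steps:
l = -1/14 (l = 1/(-14) = -1/14 ≈ -0.071429)
H(K) = 3 - 2*K (H(K) = 2 - ((K - 1) + K) = 2 - ((-1 + K) + K) = 2 - (-1 + 2*K) = 2 + (1 - 2*K) = 3 - 2*K)
l*H(9) = -(3 - 2*9)/14 = -(3 - 18)/14 = -1/14*(-15) = 15/14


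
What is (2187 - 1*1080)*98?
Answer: 108486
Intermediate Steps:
(2187 - 1*1080)*98 = (2187 - 1080)*98 = 1107*98 = 108486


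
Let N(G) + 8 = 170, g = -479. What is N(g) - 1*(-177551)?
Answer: 177713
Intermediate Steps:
N(G) = 162 (N(G) = -8 + 170 = 162)
N(g) - 1*(-177551) = 162 - 1*(-177551) = 162 + 177551 = 177713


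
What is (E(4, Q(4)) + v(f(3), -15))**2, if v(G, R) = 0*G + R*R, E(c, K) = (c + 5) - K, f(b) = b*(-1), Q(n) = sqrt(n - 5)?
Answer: (234 - I)**2 ≈ 54755.0 - 468.0*I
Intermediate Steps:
Q(n) = sqrt(-5 + n)
f(b) = -b
E(c, K) = 5 + c - K (E(c, K) = (5 + c) - K = 5 + c - K)
v(G, R) = R**2 (v(G, R) = 0 + R**2 = R**2)
(E(4, Q(4)) + v(f(3), -15))**2 = ((5 + 4 - sqrt(-5 + 4)) + (-15)**2)**2 = ((5 + 4 - sqrt(-1)) + 225)**2 = ((5 + 4 - I) + 225)**2 = ((9 - I) + 225)**2 = (234 - I)**2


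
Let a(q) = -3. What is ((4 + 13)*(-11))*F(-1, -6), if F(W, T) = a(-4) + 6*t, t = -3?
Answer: 3927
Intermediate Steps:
F(W, T) = -21 (F(W, T) = -3 + 6*(-3) = -3 - 18 = -21)
((4 + 13)*(-11))*F(-1, -6) = ((4 + 13)*(-11))*(-21) = (17*(-11))*(-21) = -187*(-21) = 3927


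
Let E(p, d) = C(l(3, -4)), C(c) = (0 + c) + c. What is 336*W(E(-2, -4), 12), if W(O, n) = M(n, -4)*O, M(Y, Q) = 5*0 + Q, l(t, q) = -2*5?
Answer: 26880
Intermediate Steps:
l(t, q) = -10
C(c) = 2*c (C(c) = c + c = 2*c)
E(p, d) = -20 (E(p, d) = 2*(-10) = -20)
M(Y, Q) = Q (M(Y, Q) = 0 + Q = Q)
W(O, n) = -4*O
336*W(E(-2, -4), 12) = 336*(-4*(-20)) = 336*80 = 26880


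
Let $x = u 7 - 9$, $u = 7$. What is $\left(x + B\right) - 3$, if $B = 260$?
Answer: $297$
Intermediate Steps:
$x = 40$ ($x = 7 \cdot 7 - 9 = 49 - 9 = 40$)
$\left(x + B\right) - 3 = \left(40 + 260\right) - 3 = 300 - 3 = 297$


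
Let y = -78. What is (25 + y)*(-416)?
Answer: 22048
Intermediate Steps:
(25 + y)*(-416) = (25 - 78)*(-416) = -53*(-416) = 22048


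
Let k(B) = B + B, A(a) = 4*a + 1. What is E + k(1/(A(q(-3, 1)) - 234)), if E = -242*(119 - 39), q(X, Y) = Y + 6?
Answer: -3968802/205 ≈ -19360.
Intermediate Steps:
q(X, Y) = 6 + Y
A(a) = 1 + 4*a
k(B) = 2*B
E = -19360 (E = -242*80 = -19360)
E + k(1/(A(q(-3, 1)) - 234)) = -19360 + 2/((1 + 4*(6 + 1)) - 234) = -19360 + 2/((1 + 4*7) - 234) = -19360 + 2/((1 + 28) - 234) = -19360 + 2/(29 - 234) = -19360 + 2/(-205) = -19360 + 2*(-1/205) = -19360 - 2/205 = -3968802/205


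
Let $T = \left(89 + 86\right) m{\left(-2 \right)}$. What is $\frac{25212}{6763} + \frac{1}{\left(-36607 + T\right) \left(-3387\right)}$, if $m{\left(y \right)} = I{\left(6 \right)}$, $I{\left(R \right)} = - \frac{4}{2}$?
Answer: $\frac{3155870733871}{846547426917} \approx 3.7279$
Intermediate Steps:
$I{\left(R \right)} = -2$ ($I{\left(R \right)} = \left(-4\right) \frac{1}{2} = -2$)
$m{\left(y \right)} = -2$
$T = -350$ ($T = \left(89 + 86\right) \left(-2\right) = 175 \left(-2\right) = -350$)
$\frac{25212}{6763} + \frac{1}{\left(-36607 + T\right) \left(-3387\right)} = \frac{25212}{6763} + \frac{1}{\left(-36607 - 350\right) \left(-3387\right)} = 25212 \cdot \frac{1}{6763} + \frac{1}{-36957} \left(- \frac{1}{3387}\right) = \frac{25212}{6763} - - \frac{1}{125173359} = \frac{25212}{6763} + \frac{1}{125173359} = \frac{3155870733871}{846547426917}$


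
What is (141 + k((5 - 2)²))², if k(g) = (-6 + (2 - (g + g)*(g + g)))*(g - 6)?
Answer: 710649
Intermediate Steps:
k(g) = (-6 + g)*(-4 - 4*g²) (k(g) = (-6 + (2 - 2*g*2*g))*(-6 + g) = (-6 + (2 - 4*g²))*(-6 + g) = (-4 - 4*g²)*(-6 + g) = (-6 + g)*(-4 - 4*g²))
(141 + k((5 - 2)²))² = (141 + (24 - 4*(5 - 2)² - 4*(5 - 2)⁶ + 24*((5 - 2)²)²))² = (141 + (24 - 4*3² - 4*(3²)³ + 24*(3²)²))² = (141 + (24 - 4*9 - 4*9³ + 24*9²))² = (141 + (24 - 36 - 4*729 + 24*81))² = (141 + (24 - 36 - 2916 + 1944))² = (141 - 984)² = (-843)² = 710649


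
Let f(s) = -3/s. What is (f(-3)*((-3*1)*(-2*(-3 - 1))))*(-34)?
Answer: 816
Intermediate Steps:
(f(-3)*((-3*1)*(-2*(-3 - 1))))*(-34) = ((-3/(-3))*((-3*1)*(-2*(-3 - 1))))*(-34) = ((-3*(-⅓))*(-(-6)*(-4)))*(-34) = (1*(-3*8))*(-34) = (1*(-24))*(-34) = -24*(-34) = 816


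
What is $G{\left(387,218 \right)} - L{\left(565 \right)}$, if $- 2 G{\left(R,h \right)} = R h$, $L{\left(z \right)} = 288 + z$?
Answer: $-43036$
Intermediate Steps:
$G{\left(R,h \right)} = - \frac{R h}{2}$
$G{\left(387,218 \right)} - L{\left(565 \right)} = \left(- \frac{1}{2}\right) 387 \cdot 218 - \left(288 + 565\right) = -42183 - 853 = -43036$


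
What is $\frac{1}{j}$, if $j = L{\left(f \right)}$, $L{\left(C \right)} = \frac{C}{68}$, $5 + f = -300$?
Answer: $- \frac{68}{305} \approx -0.22295$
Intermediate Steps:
$f = -305$ ($f = -5 - 300 = -305$)
$L{\left(C \right)} = \frac{C}{68}$ ($L{\left(C \right)} = C \frac{1}{68} = \frac{C}{68}$)
$j = - \frac{305}{68}$ ($j = \frac{1}{68} \left(-305\right) = - \frac{305}{68} \approx -4.4853$)
$\frac{1}{j} = \frac{1}{- \frac{305}{68}} = - \frac{68}{305}$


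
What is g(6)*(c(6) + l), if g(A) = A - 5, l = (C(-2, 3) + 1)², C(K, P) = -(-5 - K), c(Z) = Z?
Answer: 22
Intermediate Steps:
C(K, P) = 5 + K
l = 16 (l = ((5 - 2) + 1)² = (3 + 1)² = 4² = 16)
g(A) = -5 + A
g(6)*(c(6) + l) = (-5 + 6)*(6 + 16) = 1*22 = 22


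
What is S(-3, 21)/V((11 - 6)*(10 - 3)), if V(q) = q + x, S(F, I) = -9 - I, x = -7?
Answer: -15/14 ≈ -1.0714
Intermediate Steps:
V(q) = -7 + q (V(q) = q - 7 = -7 + q)
S(-3, 21)/V((11 - 6)*(10 - 3)) = (-9 - 1*21)/(-7 + (11 - 6)*(10 - 3)) = (-9 - 21)/(-7 + 5*7) = -30/(-7 + 35) = -30/28 = -30*1/28 = -15/14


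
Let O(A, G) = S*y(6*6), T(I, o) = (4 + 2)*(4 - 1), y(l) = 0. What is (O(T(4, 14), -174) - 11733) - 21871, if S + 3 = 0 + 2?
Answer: -33604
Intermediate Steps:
S = -1 (S = -3 + (0 + 2) = -3 + 2 = -1)
T(I, o) = 18 (T(I, o) = 6*3 = 18)
O(A, G) = 0 (O(A, G) = -1*0 = 0)
(O(T(4, 14), -174) - 11733) - 21871 = (0 - 11733) - 21871 = -11733 - 21871 = -33604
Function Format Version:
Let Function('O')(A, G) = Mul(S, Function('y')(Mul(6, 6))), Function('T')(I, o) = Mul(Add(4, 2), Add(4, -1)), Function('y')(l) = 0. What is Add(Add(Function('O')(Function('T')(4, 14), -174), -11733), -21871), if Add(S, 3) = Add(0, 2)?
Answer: -33604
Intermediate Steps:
S = -1 (S = Add(-3, Add(0, 2)) = Add(-3, 2) = -1)
Function('T')(I, o) = 18 (Function('T')(I, o) = Mul(6, 3) = 18)
Function('O')(A, G) = 0 (Function('O')(A, G) = Mul(-1, 0) = 0)
Add(Add(Function('O')(Function('T')(4, 14), -174), -11733), -21871) = Add(Add(0, -11733), -21871) = Add(-11733, -21871) = -33604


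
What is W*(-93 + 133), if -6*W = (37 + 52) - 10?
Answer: -1580/3 ≈ -526.67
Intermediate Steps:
W = -79/6 (W = -((37 + 52) - 10)/6 = -(89 - 10)/6 = -⅙*79 = -79/6 ≈ -13.167)
W*(-93 + 133) = -79*(-93 + 133)/6 = -79/6*40 = -1580/3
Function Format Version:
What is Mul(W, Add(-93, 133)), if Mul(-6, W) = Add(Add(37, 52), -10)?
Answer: Rational(-1580, 3) ≈ -526.67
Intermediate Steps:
W = Rational(-79, 6) (W = Mul(Rational(-1, 6), Add(Add(37, 52), -10)) = Mul(Rational(-1, 6), Add(89, -10)) = Mul(Rational(-1, 6), 79) = Rational(-79, 6) ≈ -13.167)
Mul(W, Add(-93, 133)) = Mul(Rational(-79, 6), Add(-93, 133)) = Mul(Rational(-79, 6), 40) = Rational(-1580, 3)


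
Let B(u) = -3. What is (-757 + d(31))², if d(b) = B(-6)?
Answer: 577600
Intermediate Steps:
d(b) = -3
(-757 + d(31))² = (-757 - 3)² = (-760)² = 577600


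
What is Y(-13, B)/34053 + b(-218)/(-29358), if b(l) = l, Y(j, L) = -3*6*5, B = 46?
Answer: 796889/166621329 ≈ 0.0047826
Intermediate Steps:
Y(j, L) = -90 (Y(j, L) = -18*5 = -90)
Y(-13, B)/34053 + b(-218)/(-29358) = -90/34053 - 218/(-29358) = -90*1/34053 - 218*(-1/29358) = -30/11351 + 109/14679 = 796889/166621329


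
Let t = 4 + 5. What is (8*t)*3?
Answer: 216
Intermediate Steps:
t = 9
(8*t)*3 = (8*9)*3 = 72*3 = 216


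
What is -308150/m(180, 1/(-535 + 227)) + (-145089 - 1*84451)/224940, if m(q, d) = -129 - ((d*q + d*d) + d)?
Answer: 14288536369609/5956855701 ≈ 2398.7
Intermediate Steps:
m(q, d) = -129 - d - d**2 - d*q (m(q, d) = -129 - ((d*q + d**2) + d) = -129 - ((d**2 + d*q) + d) = -129 - (d + d**2 + d*q) = -129 + (-d - d**2 - d*q) = -129 - d - d**2 - d*q)
-308150/m(180, 1/(-535 + 227)) + (-145089 - 1*84451)/224940 = -308150/(-129 - 1/(-535 + 227) - (1/(-535 + 227))**2 - 1*180/(-535 + 227)) + (-145089 - 1*84451)/224940 = -308150/(-129 - 1/(-308) - (1/(-308))**2 - 1*180/(-308)) + (-145089 - 84451)*(1/224940) = -308150/(-129 - 1*(-1/308) - (-1/308)**2 - 1*(-1/308)*180) - 229540*1/224940 = -308150/(-129 + 1/308 - 1*1/94864 + 45/77) - 499/489 = -308150/(-129 + 1/308 - 1/94864 + 45/77) - 499/489 = -308150/(-12181709/94864) - 499/489 = -308150*(-94864/12181709) - 499/489 = 29232341600/12181709 - 499/489 = 14288536369609/5956855701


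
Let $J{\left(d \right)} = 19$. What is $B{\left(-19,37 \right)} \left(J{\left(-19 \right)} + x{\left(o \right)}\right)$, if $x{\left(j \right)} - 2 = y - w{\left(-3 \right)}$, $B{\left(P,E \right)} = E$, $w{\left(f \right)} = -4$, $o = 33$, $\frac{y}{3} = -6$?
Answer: $259$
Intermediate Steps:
$y = -18$ ($y = 3 \left(-6\right) = -18$)
$x{\left(j \right)} = -12$ ($x{\left(j \right)} = 2 - 14 = -12$)
$B{\left(-19,37 \right)} \left(J{\left(-19 \right)} + x{\left(o \right)}\right) = 37 \left(19 - 12\right) = 37 \cdot 7 = 259$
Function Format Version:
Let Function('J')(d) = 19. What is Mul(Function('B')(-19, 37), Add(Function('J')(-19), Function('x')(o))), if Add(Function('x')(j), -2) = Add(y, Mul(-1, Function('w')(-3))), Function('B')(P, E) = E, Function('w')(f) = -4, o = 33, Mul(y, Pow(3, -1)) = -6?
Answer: 259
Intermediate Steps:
y = -18 (y = Mul(3, -6) = -18)
Function('x')(j) = -12 (Function('x')(j) = Add(2, Add(-18, Mul(-1, -4))) = Add(2, Add(-18, 4)) = Add(2, -14) = -12)
Mul(Function('B')(-19, 37), Add(Function('J')(-19), Function('x')(o))) = Mul(37, Add(19, -12)) = Mul(37, 7) = 259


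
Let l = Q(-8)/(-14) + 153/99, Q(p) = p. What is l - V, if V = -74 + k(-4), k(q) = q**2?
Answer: 4629/77 ≈ 60.117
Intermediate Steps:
l = 163/77 (l = -8/(-14) + 153/99 = -8*(-1/14) + 153*(1/99) = 4/7 + 17/11 = 163/77 ≈ 2.1169)
V = -58 (V = -74 + (-4)**2 = -74 + 16 = -58)
l - V = 163/77 - 1*(-58) = 163/77 + 58 = 4629/77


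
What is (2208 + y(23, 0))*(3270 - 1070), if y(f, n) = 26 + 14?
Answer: 4945600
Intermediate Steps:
y(f, n) = 40
(2208 + y(23, 0))*(3270 - 1070) = (2208 + 40)*(3270 - 1070) = 2248*2200 = 4945600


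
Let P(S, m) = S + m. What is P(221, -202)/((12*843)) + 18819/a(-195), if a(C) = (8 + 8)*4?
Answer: 47593555/161856 ≈ 294.05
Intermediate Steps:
a(C) = 64 (a(C) = 16*4 = 64)
P(221, -202)/((12*843)) + 18819/a(-195) = (221 - 202)/((12*843)) + 18819/64 = 19/10116 + 18819*(1/64) = 19*(1/10116) + 18819/64 = 19/10116 + 18819/64 = 47593555/161856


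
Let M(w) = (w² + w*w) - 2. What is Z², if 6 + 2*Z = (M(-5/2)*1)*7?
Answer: 18225/16 ≈ 1139.1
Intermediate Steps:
M(w) = -2 + 2*w² (M(w) = (w² + w²) - 2 = 2*w² - 2 = -2 + 2*w²)
Z = 135/4 (Z = -3 + (((-2 + 2*(-5/2)²)*1)*7)/2 = -3 + (((-2 + 2*(25/4))*1)*7)/2 = -3 + (((-2 + 25/2)*1)*7)/2 = -3 + (((21/2)*1)*7)/2 = -3 + ((21/2)*7)/2 = -3 + (½)*(147/2) = -3 + 147/4 = 135/4 ≈ 33.750)
Z² = (135/4)² = 18225/16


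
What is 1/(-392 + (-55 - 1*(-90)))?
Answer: -1/357 ≈ -0.0028011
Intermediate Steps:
1/(-392 + (-55 - 1*(-90))) = 1/(-392 + (-55 + 90)) = 1/(-392 + 35) = 1/(-357) = -1/357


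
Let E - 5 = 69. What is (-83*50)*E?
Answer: -307100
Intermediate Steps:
E = 74 (E = 5 + 69 = 74)
(-83*50)*E = -83*50*74 = -4150*74 = -307100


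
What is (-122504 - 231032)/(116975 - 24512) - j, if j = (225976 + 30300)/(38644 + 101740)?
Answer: -18331711403/3245081448 ≈ -5.6491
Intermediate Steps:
j = 64069/35096 (j = 256276/140384 = 256276*(1/140384) = 64069/35096 ≈ 1.8255)
(-122504 - 231032)/(116975 - 24512) - j = (-122504 - 231032)/(116975 - 24512) - 1*64069/35096 = -353536/92463 - 64069/35096 = -18331711403/3245081448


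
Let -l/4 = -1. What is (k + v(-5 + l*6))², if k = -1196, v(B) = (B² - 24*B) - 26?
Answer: 1734489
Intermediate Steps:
l = 4 (l = -4*(-1) = 4)
v(B) = -26 + B² - 24*B
(k + v(-5 + l*6))² = (-1196 + (-26 + (-5 + 4*6)² - 24*(-5 + 4*6)))² = (-1196 + (-26 + (-5 + 24)² - 24*(-5 + 24)))² = (-1196 + (-26 + 19² - 24*19))² = (-1196 + (-26 + 361 - 456))² = (-1196 - 121)² = (-1317)² = 1734489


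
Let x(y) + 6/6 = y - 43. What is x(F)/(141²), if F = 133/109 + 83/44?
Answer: -65375/31783092 ≈ -0.0020569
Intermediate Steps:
F = 14899/4796 (F = 133*(1/109) + 83*(1/44) = 133/109 + 83/44 = 14899/4796 ≈ 3.1065)
x(y) = -44 + y (x(y) = -1 + (y - 43) = -1 + (-43 + y) = -44 + y)
x(F)/(141²) = (-44 + 14899/4796)/(141²) = -196125/4796/19881 = -196125/4796*1/19881 = -65375/31783092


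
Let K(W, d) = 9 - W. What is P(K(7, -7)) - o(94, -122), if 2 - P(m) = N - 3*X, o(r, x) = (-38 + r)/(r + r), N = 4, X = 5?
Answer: 597/47 ≈ 12.702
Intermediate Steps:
o(r, x) = (-38 + r)/(2*r) (o(r, x) = (-38 + r)/((2*r)) = (-38 + r)*(1/(2*r)) = (-38 + r)/(2*r))
P(m) = 13 (P(m) = 2 - (4 - 3*5) = 2 - (4 - 15) = 2 - 1*(-11) = 2 + 11 = 13)
P(K(7, -7)) - o(94, -122) = 13 - (-38 + 94)/(2*94) = 13 - 56/(2*94) = 13 - 1*14/47 = 13 - 14/47 = 597/47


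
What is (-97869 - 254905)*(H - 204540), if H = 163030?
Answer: 14643648740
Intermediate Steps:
(-97869 - 254905)*(H - 204540) = (-97869 - 254905)*(163030 - 204540) = -352774*(-41510) = 14643648740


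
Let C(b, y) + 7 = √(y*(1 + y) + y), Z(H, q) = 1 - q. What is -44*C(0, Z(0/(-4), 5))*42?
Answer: 12936 - 3696*√2 ≈ 7709.1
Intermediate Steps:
C(b, y) = -7 + √(y + y*(1 + y)) (C(b, y) = -7 + √(y*(1 + y) + y) = -7 + √(y + y*(1 + y)))
-44*C(0, Z(0/(-4), 5))*42 = -44*(-7 + √((1 - 1*5)*(2 + (1 - 1*5))))*42 = -44*(-7 + √((1 - 5)*(2 + (1 - 5))))*42 = -44*(-7 + √(-4*(2 - 4)))*42 = -44*(-7 + √(-4*(-2)))*42 = -44*(-7 + √8)*42 = -44*(-7 + 2*√2)*42 = (308 - 88*√2)*42 = 12936 - 3696*√2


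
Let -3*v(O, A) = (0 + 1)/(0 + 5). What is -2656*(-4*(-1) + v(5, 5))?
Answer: -156704/15 ≈ -10447.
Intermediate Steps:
v(O, A) = -1/15 (v(O, A) = -(0 + 1)/(3*(0 + 5)) = -1/(3*5) = -⅓*⅕ = -1/15)
-2656*(-4*(-1) + v(5, 5)) = -2656*(-4*(-1) - 1/15) = -2656*(4 - 1/15) = -2656*59/15 = -156704/15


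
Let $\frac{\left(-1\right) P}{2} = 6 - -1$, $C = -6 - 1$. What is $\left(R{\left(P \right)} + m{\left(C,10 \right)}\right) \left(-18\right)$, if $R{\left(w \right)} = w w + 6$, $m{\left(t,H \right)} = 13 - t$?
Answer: $-3996$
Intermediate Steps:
$C = -7$ ($C = -6 - 1 = -7$)
$P = -14$ ($P = - 2 \left(6 - -1\right) = - 2 \left(6 + 1\right) = \left(-2\right) 7 = -14$)
$R{\left(w \right)} = 6 + w^{2}$ ($R{\left(w \right)} = w^{2} + 6 = 6 + w^{2}$)
$\left(R{\left(P \right)} + m{\left(C,10 \right)}\right) \left(-18\right) = \left(\left(6 + \left(-14\right)^{2}\right) + \left(13 - -7\right)\right) \left(-18\right) = \left(\left(6 + 196\right) + \left(13 + 7\right)\right) \left(-18\right) = \left(202 + 20\right) \left(-18\right) = 222 \left(-18\right) = -3996$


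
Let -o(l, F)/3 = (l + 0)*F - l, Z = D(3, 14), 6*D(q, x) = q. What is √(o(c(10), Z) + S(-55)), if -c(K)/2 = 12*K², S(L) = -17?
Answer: I*√3617 ≈ 60.141*I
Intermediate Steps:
D(q, x) = q/6
c(K) = -24*K²
Z = ½ (Z = (⅙)*3 = ½ ≈ 0.50000)
o(l, F) = 3*l - 3*F*l (o(l, F) = -3*((l + 0)*F - l) = -3*(l*F - l) = -3*(F*l - l) = -3*(-l + F*l) = 3*l - 3*F*l)
√(o(c(10), Z) + S(-55)) = √(3*(-24*10²)*(1 - 1*½) - 17) = √(3*(-24*100)*(1 - ½) - 17) = √(3*(-2400)*(½) - 17) = √(-3600 - 17) = √(-3617) = I*√3617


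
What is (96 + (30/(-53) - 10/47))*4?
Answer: 948784/2491 ≈ 380.88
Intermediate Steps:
(96 + (30/(-53) - 10/47))*4 = (96 + (30*(-1/53) - 10*1/47))*4 = (96 + (-30/53 - 10/47))*4 = (96 - 1940/2491)*4 = (237196/2491)*4 = 948784/2491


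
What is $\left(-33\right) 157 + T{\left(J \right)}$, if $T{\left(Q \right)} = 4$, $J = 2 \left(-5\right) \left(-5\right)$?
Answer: $-5177$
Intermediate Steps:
$J = 50$ ($J = \left(-10\right) \left(-5\right) = 50$)
$\left(-33\right) 157 + T{\left(J \right)} = \left(-33\right) 157 + 4 = -5181 + 4 = -5177$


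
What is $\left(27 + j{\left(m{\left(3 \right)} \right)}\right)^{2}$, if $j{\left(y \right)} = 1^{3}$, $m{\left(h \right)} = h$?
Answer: $784$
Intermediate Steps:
$j{\left(y \right)} = 1$
$\left(27 + j{\left(m{\left(3 \right)} \right)}\right)^{2} = \left(27 + 1\right)^{2} = 28^{2} = 784$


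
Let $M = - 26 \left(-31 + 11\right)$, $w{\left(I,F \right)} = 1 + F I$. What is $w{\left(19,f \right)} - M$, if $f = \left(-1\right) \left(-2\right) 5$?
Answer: $-329$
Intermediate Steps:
$f = 10$ ($f = 2 \cdot 5 = 10$)
$M = 520$ ($M = \left(-26\right) \left(-20\right) = 520$)
$w{\left(19,f \right)} - M = \left(1 + 10 \cdot 19\right) - 520 = \left(1 + 190\right) - 520 = 191 - 520 = -329$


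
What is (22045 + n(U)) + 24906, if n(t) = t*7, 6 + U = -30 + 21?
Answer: 46846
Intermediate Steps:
U = -15 (U = -6 + (-30 + 21) = -6 - 9 = -15)
n(t) = 7*t
(22045 + n(U)) + 24906 = (22045 + 7*(-15)) + 24906 = (22045 - 105) + 24906 = 21940 + 24906 = 46846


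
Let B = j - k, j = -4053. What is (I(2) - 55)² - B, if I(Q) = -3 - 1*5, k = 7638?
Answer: 15660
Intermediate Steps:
I(Q) = -8 (I(Q) = -3 - 5 = -8)
B = -11691 (B = -4053 - 1*7638 = -4053 - 7638 = -11691)
(I(2) - 55)² - B = (-8 - 55)² - 1*(-11691) = (-63)² + 11691 = 3969 + 11691 = 15660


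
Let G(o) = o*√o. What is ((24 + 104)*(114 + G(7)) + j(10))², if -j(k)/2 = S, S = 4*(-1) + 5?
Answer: 218487812 + 26145280*√7 ≈ 2.8766e+8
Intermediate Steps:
G(o) = o^(3/2)
S = 1 (S = -4 + 5 = 1)
j(k) = -2 (j(k) = -2*1 = -2)
((24 + 104)*(114 + G(7)) + j(10))² = ((24 + 104)*(114 + 7^(3/2)) - 2)² = (128*(114 + 7*√7) - 2)² = ((14592 + 896*√7) - 2)² = (14590 + 896*√7)²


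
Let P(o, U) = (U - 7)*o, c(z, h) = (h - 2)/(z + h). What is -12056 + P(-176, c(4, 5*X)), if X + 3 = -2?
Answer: -77352/7 ≈ -11050.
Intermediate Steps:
X = -5 (X = -3 - 2 = -5)
c(z, h) = (-2 + h)/(h + z)
P(o, U) = o*(-7 + U) (P(o, U) = (-7 + U)*o = o*(-7 + U))
-12056 + P(-176, c(4, 5*X)) = -12056 - 176*(-7 + (-2 + 5*(-5))/(5*(-5) + 4)) = -12056 - 176*(-7 + (-2 - 25)/(-25 + 4)) = -12056 - 176*(-7 - 27/(-21)) = -12056 - 176*(-7 - 1/21*(-27)) = -12056 - 176*(-7 + 9/7) = -12056 - 176*(-40/7) = -12056 + 7040/7 = -77352/7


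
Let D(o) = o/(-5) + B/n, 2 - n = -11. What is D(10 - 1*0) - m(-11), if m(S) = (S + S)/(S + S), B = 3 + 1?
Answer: -35/13 ≈ -2.6923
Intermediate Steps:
B = 4
n = 13 (n = 2 - 1*(-11) = 2 + 11 = 13)
m(S) = 1 (m(S) = (2*S)/((2*S)) = (2*S)*(1/(2*S)) = 1)
D(o) = 4/13 - o/5 (D(o) = o/(-5) + 4/13 = o*(-⅕) + 4*(1/13) = -o/5 + 4/13 = 4/13 - o/5)
D(10 - 1*0) - m(-11) = (4/13 - (10 - 1*0)/5) - 1*1 = (4/13 - (10 + 0)/5) - 1 = (4/13 - ⅕*10) - 1 = (4/13 - 2) - 1 = -22/13 - 1 = -35/13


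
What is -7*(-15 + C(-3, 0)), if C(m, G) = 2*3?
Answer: 63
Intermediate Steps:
C(m, G) = 6
-7*(-15 + C(-3, 0)) = -7*(-15 + 6) = -7*(-9) = 63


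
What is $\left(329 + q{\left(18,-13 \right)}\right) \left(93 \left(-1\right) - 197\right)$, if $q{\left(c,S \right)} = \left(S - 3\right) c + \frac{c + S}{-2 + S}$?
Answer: $- \frac{35380}{3} \approx -11793.0$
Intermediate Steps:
$q{\left(c,S \right)} = c \left(-3 + S\right) + \frac{S + c}{-2 + S}$ ($q{\left(c,S \right)} = \left(-3 + S\right) c + \frac{S + c}{-2 + S} = c \left(-3 + S\right) + \frac{S + c}{-2 + S}$)
$\left(329 + q{\left(18,-13 \right)}\right) \left(93 \left(-1\right) - 197\right) = \left(329 + \frac{-13 + 7 \cdot 18 + 18 \left(-13\right)^{2} - \left(-65\right) 18}{-2 - 13}\right) \left(93 \left(-1\right) - 197\right) = \left(329 + \frac{-13 + 126 + 18 \cdot 169 + 1170}{-15}\right) \left(-93 - 197\right) = \left(329 - \frac{-13 + 126 + 3042 + 1170}{15}\right) \left(-290\right) = \left(329 - \frac{865}{3}\right) \left(-290\right) = \frac{122}{3} \left(-290\right) = - \frac{35380}{3}$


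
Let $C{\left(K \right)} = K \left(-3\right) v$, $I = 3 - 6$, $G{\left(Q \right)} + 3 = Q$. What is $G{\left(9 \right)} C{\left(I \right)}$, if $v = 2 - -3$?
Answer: $270$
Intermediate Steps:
$G{\left(Q \right)} = -3 + Q$
$v = 5$ ($v = 2 + 3 = 5$)
$I = -3$ ($I = 3 - 6 = -3$)
$C{\left(K \right)} = - 15 K$ ($C{\left(K \right)} = K \left(-3\right) 5 = - 3 K 5 = - 15 K$)
$G{\left(9 \right)} C{\left(I \right)} = \left(-3 + 9\right) \left(\left(-15\right) \left(-3\right)\right) = 6 \cdot 45 = 270$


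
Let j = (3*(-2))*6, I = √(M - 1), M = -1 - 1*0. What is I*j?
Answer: -36*I*√2 ≈ -50.912*I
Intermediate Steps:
M = -1 (M = -1 + 0 = -1)
I = I*√2 (I = √(-1 - 1) = √(-2) = I*√2 ≈ 1.4142*I)
j = -36 (j = -6*6 = -36)
I*j = (I*√2)*(-36) = -36*I*√2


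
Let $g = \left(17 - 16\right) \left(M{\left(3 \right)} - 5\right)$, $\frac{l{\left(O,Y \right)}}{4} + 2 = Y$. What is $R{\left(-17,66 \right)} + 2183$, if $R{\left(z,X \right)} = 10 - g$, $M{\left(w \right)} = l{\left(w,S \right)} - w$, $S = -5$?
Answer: $2229$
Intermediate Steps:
$l{\left(O,Y \right)} = -8 + 4 Y$
$M{\left(w \right)} = -28 - w$ ($M{\left(w \right)} = \left(-8 + 4 \left(-5\right)\right) - w = \left(-8 - 20\right) - w = -28 - w$)
$g = -36$ ($g = \left(17 - 16\right) \left(\left(-28 - 3\right) - 5\right) = 1 \left(\left(-28 - 3\right) - 5\right) = 1 \left(-31 - 5\right) = 1 \left(-36\right) = -36$)
$R{\left(z,X \right)} = 46$ ($R{\left(z,X \right)} = 10 - -36 = 10 + 36 = 46$)
$R{\left(-17,66 \right)} + 2183 = 46 + 2183 = 2229$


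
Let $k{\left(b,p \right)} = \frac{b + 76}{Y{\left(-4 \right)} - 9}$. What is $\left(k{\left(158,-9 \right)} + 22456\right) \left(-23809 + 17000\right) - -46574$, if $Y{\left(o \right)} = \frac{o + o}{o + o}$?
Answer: $- \frac{610628667}{4} \approx -1.5266 \cdot 10^{8}$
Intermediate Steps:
$Y{\left(o \right)} = 1$ ($Y{\left(o \right)} = \frac{2 o}{2 o} = 2 o \frac{1}{2 o} = 1$)
$k{\left(b,p \right)} = - \frac{19}{2} - \frac{b}{8}$ ($k{\left(b,p \right)} = \frac{b + 76}{1 - 9} = \frac{76 + b}{-8} = \left(76 + b\right) \left(- \frac{1}{8}\right) = - \frac{19}{2} - \frac{b}{8}$)
$\left(k{\left(158,-9 \right)} + 22456\right) \left(-23809 + 17000\right) - -46574 = \left(\left(- \frac{19}{2} - \frac{79}{4}\right) + 22456\right) \left(-23809 + 17000\right) - -46574 = \left(\left(- \frac{19}{2} - \frac{79}{4}\right) + 22456\right) \left(-6809\right) + 46574 = \left(- \frac{117}{4} + 22456\right) \left(-6809\right) + 46574 = \frac{89707}{4} \left(-6809\right) + 46574 = - \frac{610814963}{4} + 46574 = - \frac{610628667}{4}$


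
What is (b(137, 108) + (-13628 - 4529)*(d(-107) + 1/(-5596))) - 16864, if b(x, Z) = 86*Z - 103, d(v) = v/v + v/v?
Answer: -246166671/5596 ≈ -43990.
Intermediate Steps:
d(v) = 2 (d(v) = 1 + 1 = 2)
b(x, Z) = -103 + 86*Z
(b(137, 108) + (-13628 - 4529)*(d(-107) + 1/(-5596))) - 16864 = ((-103 + 86*108) + (-13628 - 4529)*(2 + 1/(-5596))) - 16864 = ((-103 + 9288) - 18157*(2 - 1/5596)) - 16864 = (9185 - 18157*11191/5596) - 16864 = (9185 - 203194987/5596) - 16864 = -151795727/5596 - 16864 = -246166671/5596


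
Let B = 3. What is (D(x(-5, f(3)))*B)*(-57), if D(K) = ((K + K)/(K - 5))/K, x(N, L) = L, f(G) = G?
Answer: 171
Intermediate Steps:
D(K) = 2/(-5 + K) (D(K) = ((2*K)/(-5 + K))/K = (2*K/(-5 + K))/K = 2/(-5 + K))
(D(x(-5, f(3)))*B)*(-57) = ((2/(-5 + 3))*3)*(-57) = ((2/(-2))*3)*(-57) = ((2*(-1/2))*3)*(-57) = -1*3*(-57) = -3*(-57) = 171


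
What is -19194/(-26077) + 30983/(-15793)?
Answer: -504812849/411834061 ≈ -1.2258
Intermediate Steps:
-19194/(-26077) + 30983/(-15793) = -19194*(-1/26077) + 30983*(-1/15793) = 19194/26077 - 30983/15793 = -504812849/411834061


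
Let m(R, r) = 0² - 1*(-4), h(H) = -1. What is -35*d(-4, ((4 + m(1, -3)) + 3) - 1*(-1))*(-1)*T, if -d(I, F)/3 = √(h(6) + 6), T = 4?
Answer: -420*√5 ≈ -939.15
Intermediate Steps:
m(R, r) = 4 (m(R, r) = 0 + 4 = 4)
d(I, F) = -3*√5 (d(I, F) = -3*√(-1 + 6) = -3*√5)
-35*d(-4, ((4 + m(1, -3)) + 3) - 1*(-1))*(-1)*T = -35*-3*√5*(-1)*4 = -35*3*√5*4 = -420*√5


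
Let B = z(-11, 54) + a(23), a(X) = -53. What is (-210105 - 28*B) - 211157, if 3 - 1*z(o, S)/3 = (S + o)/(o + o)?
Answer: -4622136/11 ≈ -4.2019e+5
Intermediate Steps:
z(o, S) = 9 - 3*(S + o)/(2*o) (z(o, S) = 9 - 3*(S + o)/(o + o) = 9 - 3*(S + o)/(2*o))
B = -839/22 (B = (3/2)*(-1*54 + 5*(-11))/(-11) - 53 = (3/2)*(-1/11)*(-54 - 55) - 53 = (3/2)*(-1/11)*(-109) - 53 = 327/22 - 53 = -839/22 ≈ -38.136)
(-210105 - 28*B) - 211157 = (-210105 - 28*(-839/22)) - 211157 = (-210105 + 11746/11) - 211157 = -2299409/11 - 211157 = -4622136/11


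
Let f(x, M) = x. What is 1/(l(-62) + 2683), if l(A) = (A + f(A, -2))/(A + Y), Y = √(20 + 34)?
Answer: 1696043/4553923749 - 62*√6/4553923749 ≈ 0.00037240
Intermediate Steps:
Y = 3*√6 (Y = √54 = 3*√6 ≈ 7.3485)
l(A) = 2*A/(A + 3*√6) (l(A) = (A + A)/(A + 3*√6) = (2*A)/(A + 3*√6) = 2*A/(A + 3*√6))
1/(l(-62) + 2683) = 1/(2*(-62)/(-62 + 3*√6) + 2683) = 1/(-124/(-62 + 3*√6) + 2683) = 1/(2683 - 124/(-62 + 3*√6))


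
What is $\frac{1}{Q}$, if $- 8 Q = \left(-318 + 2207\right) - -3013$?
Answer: $- \frac{4}{2451} \approx -0.001632$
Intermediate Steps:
$Q = - \frac{2451}{4}$ ($Q = - \frac{\left(-318 + 2207\right) - -3013}{8} = - \frac{1889 + 3013}{8} = \left(- \frac{1}{8}\right) 4902 = - \frac{2451}{4} \approx -612.75$)
$\frac{1}{Q} = \frac{1}{- \frac{2451}{4}} = - \frac{4}{2451}$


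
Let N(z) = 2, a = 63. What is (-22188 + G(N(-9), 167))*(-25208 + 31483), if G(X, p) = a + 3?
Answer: -138815550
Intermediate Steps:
G(X, p) = 66 (G(X, p) = 63 + 3 = 66)
(-22188 + G(N(-9), 167))*(-25208 + 31483) = (-22188 + 66)*(-25208 + 31483) = -22122*6275 = -138815550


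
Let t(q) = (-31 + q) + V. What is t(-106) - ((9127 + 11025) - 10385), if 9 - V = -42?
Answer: -9853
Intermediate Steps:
V = 51 (V = 9 - 1*(-42) = 9 + 42 = 51)
t(q) = 20 + q (t(q) = (-31 + q) + 51 = 20 + q)
t(-106) - ((9127 + 11025) - 10385) = (20 - 106) - ((9127 + 11025) - 10385) = -86 - (20152 - 10385) = -86 - 1*9767 = -86 - 9767 = -9853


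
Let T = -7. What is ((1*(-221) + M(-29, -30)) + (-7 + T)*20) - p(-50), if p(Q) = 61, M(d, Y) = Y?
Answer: -592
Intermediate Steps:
((1*(-221) + M(-29, -30)) + (-7 + T)*20) - p(-50) = ((1*(-221) - 30) + (-7 - 7)*20) - 1*61 = ((-221 - 30) - 14*20) - 61 = (-251 - 280) - 61 = -531 - 61 = -592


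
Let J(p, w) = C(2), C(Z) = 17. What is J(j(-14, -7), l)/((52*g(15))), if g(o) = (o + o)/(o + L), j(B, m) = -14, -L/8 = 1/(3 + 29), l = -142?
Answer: 1003/6240 ≈ 0.16074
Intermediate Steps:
L = -¼ (L = -8/(3 + 29) = -8/32 = -8*1/32 = -¼ ≈ -0.25000)
J(p, w) = 17
g(o) = 2*o/(-¼ + o) (g(o) = (o + o)/(o - ¼) = (2*o)/(-¼ + o) = 2*o/(-¼ + o))
J(j(-14, -7), l)/((52*g(15))) = 17/((52*(8*15/(-1 + 4*15)))) = 17/((52*(8*15/(-1 + 60)))) = 17/((52*(8*15/59))) = 17/((52*(8*15*(1/59)))) = 17/((52*(120/59))) = 17/(6240/59) = 17*(59/6240) = 1003/6240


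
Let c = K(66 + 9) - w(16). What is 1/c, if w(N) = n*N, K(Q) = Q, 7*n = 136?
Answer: -7/1651 ≈ -0.0042399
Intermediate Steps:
n = 136/7 (n = (⅐)*136 = 136/7 ≈ 19.429)
w(N) = 136*N/7
c = -1651/7 (c = (66 + 9) - 136*16/7 = 75 - 1*2176/7 = 75 - 2176/7 = -1651/7 ≈ -235.86)
1/c = 1/(-1651/7) = -7/1651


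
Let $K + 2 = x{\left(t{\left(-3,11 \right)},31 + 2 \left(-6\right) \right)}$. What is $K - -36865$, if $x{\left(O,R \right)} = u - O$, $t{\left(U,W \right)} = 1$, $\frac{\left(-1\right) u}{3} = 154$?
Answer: $36400$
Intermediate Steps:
$u = -462$ ($u = \left(-3\right) 154 = -462$)
$x{\left(O,R \right)} = -462 - O$
$K = -465$ ($K = -2 - 463 = -465$)
$K - -36865 = -465 - -36865 = -465 + 36865 = 36400$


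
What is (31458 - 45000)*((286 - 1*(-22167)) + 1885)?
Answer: -329585196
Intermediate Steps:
(31458 - 45000)*((286 - 1*(-22167)) + 1885) = -13542*((286 + 22167) + 1885) = -13542*(22453 + 1885) = -13542*24338 = -329585196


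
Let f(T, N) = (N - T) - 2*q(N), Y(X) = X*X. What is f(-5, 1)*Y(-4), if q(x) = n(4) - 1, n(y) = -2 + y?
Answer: 64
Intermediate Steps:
Y(X) = X²
q(x) = 1 (q(x) = (-2 + 4) - 1 = 2 - 1 = 1)
f(T, N) = -2 + N - T (f(T, N) = (N - T) - 2*1 = (N - T) - 2 = -2 + N - T)
f(-5, 1)*Y(-4) = (-2 + 1 - 1*(-5))*(-4)² = (-2 + 1 + 5)*16 = 4*16 = 64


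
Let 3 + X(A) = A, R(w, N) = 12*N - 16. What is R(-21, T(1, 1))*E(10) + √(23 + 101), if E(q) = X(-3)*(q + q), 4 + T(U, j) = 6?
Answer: -960 + 2*√31 ≈ -948.86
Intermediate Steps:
T(U, j) = 2 (T(U, j) = -4 + 6 = 2)
R(w, N) = -16 + 12*N
X(A) = -3 + A
E(q) = -12*q (E(q) = (-3 - 3)*(q + q) = -12*q)
R(-21, T(1, 1))*E(10) + √(23 + 101) = (-16 + 12*2)*(-12*10) + √(23 + 101) = (-16 + 24)*(-120) + √124 = 8*(-120) + 2*√31 = -960 + 2*√31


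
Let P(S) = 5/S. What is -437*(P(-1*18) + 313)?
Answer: -2459873/18 ≈ -1.3666e+5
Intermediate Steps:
-437*(P(-1*18) + 313) = -437*(5/((-1*18)) + 313) = -437*(5/(-18) + 313) = -437*(5*(-1/18) + 313) = -437*(-5/18 + 313) = -437*5629/18 = -2459873/18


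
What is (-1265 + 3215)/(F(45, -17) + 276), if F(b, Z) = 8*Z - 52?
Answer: 975/44 ≈ 22.159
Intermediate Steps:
F(b, Z) = -52 + 8*Z
(-1265 + 3215)/(F(45, -17) + 276) = (-1265 + 3215)/((-52 + 8*(-17)) + 276) = 1950/((-52 - 136) + 276) = 1950/(-188 + 276) = 1950/88 = 1950*(1/88) = 975/44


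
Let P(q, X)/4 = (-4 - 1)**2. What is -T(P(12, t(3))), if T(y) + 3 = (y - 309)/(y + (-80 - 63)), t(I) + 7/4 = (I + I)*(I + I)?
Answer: -80/43 ≈ -1.8605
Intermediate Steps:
t(I) = -7/4 + 4*I**2 (t(I) = -7/4 + (I + I)*(I + I) = -7/4 + (2*I)*(2*I) = -7/4 + 4*I**2)
P(q, X) = 100 (P(q, X) = 4*(-4 - 1)**2 = 4*(-5)**2 = 4*25 = 100)
T(y) = -3 + (-309 + y)/(-143 + y) (T(y) = -3 + (y - 309)/(y + (-80 - 63)) = -3 + (-309 + y)/(y - 143) = -3 + (-309 + y)/(-143 + y))
-T(P(12, t(3))) = -2*(60 - 1*100)/(-143 + 100) = -2*(60 - 100)/(-43) = -2*(-1)*(-40)/43 = -1*80/43 = -80/43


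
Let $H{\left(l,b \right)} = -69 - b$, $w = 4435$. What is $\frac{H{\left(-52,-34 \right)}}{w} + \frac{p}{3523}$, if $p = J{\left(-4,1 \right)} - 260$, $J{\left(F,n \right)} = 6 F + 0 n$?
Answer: $- \frac{276569}{3124901} \approx -0.088505$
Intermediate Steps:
$J{\left(F,n \right)} = 6 F$ ($J{\left(F,n \right)} = 6 F + 0 = 6 F$)
$p = -284$ ($p = 6 \left(-4\right) - 260 = -24 - 260 = -284$)
$\frac{H{\left(-52,-34 \right)}}{w} + \frac{p}{3523} = \frac{-69 - -34}{4435} - \frac{284}{3523} = \left(-69 + 34\right) \frac{1}{4435} - \frac{284}{3523} = \left(-35\right) \frac{1}{4435} - \frac{284}{3523} = - \frac{7}{887} - \frac{284}{3523} = - \frac{276569}{3124901}$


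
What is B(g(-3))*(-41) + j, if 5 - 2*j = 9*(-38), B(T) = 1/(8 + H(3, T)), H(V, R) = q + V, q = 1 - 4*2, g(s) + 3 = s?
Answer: 653/4 ≈ 163.25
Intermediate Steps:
g(s) = -3 + s
q = -7 (q = 1 - 8 = -7)
H(V, R) = -7 + V
B(T) = ¼ (B(T) = 1/(8 + (-7 + 3)) = 1/(8 - 4) = 1/4 = ¼)
j = 347/2 (j = 5/2 - 9*(-38)/2 = 5/2 - ½*(-342) = 5/2 + 171 = 347/2 ≈ 173.50)
B(g(-3))*(-41) + j = (¼)*(-41) + 347/2 = -41/4 + 347/2 = 653/4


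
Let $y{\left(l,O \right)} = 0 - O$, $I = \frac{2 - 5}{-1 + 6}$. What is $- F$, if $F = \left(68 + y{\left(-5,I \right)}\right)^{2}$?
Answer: $- \frac{117649}{25} \approx -4706.0$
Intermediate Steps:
$I = - \frac{3}{5} \approx -0.6$
$y{\left(l,O \right)} = - O$
$F = \frac{117649}{25}$ ($F = \left(68 - - \frac{3}{5}\right)^{2} = \left(68 + \frac{3}{5}\right)^{2} = \left(\frac{343}{5}\right)^{2} = \frac{117649}{25} \approx 4706.0$)
$- F = \left(-1\right) \frac{117649}{25} = - \frac{117649}{25}$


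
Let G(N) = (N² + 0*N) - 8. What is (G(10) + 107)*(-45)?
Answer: -8955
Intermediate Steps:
G(N) = -8 + N² (G(N) = (N² + 0) - 8 = N² - 8 = -8 + N²)
(G(10) + 107)*(-45) = ((-8 + 10²) + 107)*(-45) = ((-8 + 100) + 107)*(-45) = (92 + 107)*(-45) = 199*(-45) = -8955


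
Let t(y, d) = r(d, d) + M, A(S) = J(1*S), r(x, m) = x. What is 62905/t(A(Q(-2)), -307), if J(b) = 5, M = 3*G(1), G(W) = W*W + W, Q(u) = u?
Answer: -62905/301 ≈ -208.99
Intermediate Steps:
G(W) = W + W² (G(W) = W² + W = W + W²)
M = 6 (M = 3*(1*(1 + 1)) = 3*(1*2) = 3*2 = 6)
A(S) = 5
t(y, d) = 6 + d (t(y, d) = d + 6 = 6 + d)
62905/t(A(Q(-2)), -307) = 62905/(6 - 307) = 62905/(-301) = 62905*(-1/301) = -62905/301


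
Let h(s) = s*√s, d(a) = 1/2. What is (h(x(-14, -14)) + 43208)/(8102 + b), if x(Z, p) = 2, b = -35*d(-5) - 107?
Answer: 86416/15955 + 4*√2/15955 ≈ 5.4166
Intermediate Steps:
d(a) = ½
b = -249/2 (b = -35*½ - 107 = -35/2 - 107 = -249/2 ≈ -124.50)
h(s) = s^(3/2)
(h(x(-14, -14)) + 43208)/(8102 + b) = (2^(3/2) + 43208)/(8102 - 249/2) = (2*√2 + 43208)/(15955/2) = (43208 + 2*√2)*(2/15955) = 86416/15955 + 4*√2/15955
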